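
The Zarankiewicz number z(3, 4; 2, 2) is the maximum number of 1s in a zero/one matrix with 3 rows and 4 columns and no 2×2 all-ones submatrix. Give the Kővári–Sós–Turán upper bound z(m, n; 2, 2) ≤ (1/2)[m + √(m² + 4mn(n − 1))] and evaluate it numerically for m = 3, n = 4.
z(3, 4; 2, 2) ≤ (1/2)[3 + √(3² + 4·3·4·3)] = (1/2)[3 + √153] = 7.6847

Kővári–Sós–Turán: let r_1, ..., r_3 be the row sums and z = Σ r_i the total number of 1s. Each pair of columns can share at most one row with both entries 1 (else a 2×2 all-ones block appears), so Σ_i C(r_i, 2) ≤ C(4, 2) = 6. By convexity Σ_i C(r_i, 2) ≥ 3·C(z/3, 2) = z(z − 3)/(2·3), giving z² − 3z − 3·4·3 ≤ 0 and hence z ≤ (1/2)[3 + √(9 + 4·36)] = (1/2)[3 + √153] ≈ (1/2)(3 + 12.3693) = 7.6847.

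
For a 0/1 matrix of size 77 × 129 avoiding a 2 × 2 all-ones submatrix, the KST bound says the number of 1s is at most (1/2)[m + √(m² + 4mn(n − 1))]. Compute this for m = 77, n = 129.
z(77, 129; 2, 2) ≤ (1/2)[77 + √(77² + 4·77·129·128)] = (1/2)[77 + √5091625] = 1166.7315

Kővári–Sós–Turán: let r_1, ..., r_77 be the row sums and z = Σ r_i the total number of 1s. Each pair of columns can share at most one row with both entries 1 (else a 2×2 all-ones block appears), so Σ_i C(r_i, 2) ≤ C(129, 2) = 8256. By convexity Σ_i C(r_i, 2) ≥ 77·C(z/77, 2) = z(z − 77)/(2·77), giving z² − 77z − 77·129·128 ≤ 0 and hence z ≤ (1/2)[77 + √(5929 + 4·1271424)] = (1/2)[77 + √5091625] ≈ (1/2)(77 + 2256.4629) = 1166.7315.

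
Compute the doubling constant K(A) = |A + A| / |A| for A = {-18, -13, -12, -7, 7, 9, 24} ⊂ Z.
K = |A + A| / |A| = 27/7

Enumerate A + A = {a + b : a, b ∈ A}. With |A| = 7, there are |A|^2 = 49 ordered sum pairs; collecting distinct values, A + A = {-36, -31, -30, -26, -25, -24, -20, -19, -14, -11, -9, -6, -5, -4, -3, 0, 2, 6, 11, 12, 14, 16, 17, 18, 31, 33, 48}, so |A + A| = 27. Thus K = 27/7. For comparison, the minimum possible |A + A| over all 7-element sets is 2·7 − 1 = 13 (so min K = 13/7), attained only by arithmetic progressions.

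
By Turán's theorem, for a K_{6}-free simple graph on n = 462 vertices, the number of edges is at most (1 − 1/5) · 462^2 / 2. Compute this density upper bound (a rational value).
Turán density bound = (4/5) · 462^2/2 = 426888/5 ≈ 85377.6

Turán's theorem: ex(n, K_{r+1}) is achieved by the complete r-partite Turán graph T(n, r) with parts as balanced as possible, and is at most (1 − 1/r) · n^2/2. For r = 5, n = 462: the density bound is (4/5) · 213444/2 = 426888/5 ≈ 85377.6. The integer-valued extremum is e(T(462, 5)) = 85377, which is strictly less than the density bound 426888/5 since 5 ∤ 462 (the parts of T(462, 5) cannot all be equal).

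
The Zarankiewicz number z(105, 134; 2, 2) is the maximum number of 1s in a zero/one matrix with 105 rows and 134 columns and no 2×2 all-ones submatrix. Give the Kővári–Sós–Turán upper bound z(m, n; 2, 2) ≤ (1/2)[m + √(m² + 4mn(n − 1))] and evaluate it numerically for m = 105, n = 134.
z(105, 134; 2, 2) ≤ (1/2)[105 + √(105² + 4·105·134·133)] = (1/2)[105 + √7496265] = 1421.4654

Kővári–Sós–Turán: let r_1, ..., r_105 be the row sums and z = Σ r_i the total number of 1s. Each pair of columns can share at most one row with both entries 1 (else a 2×2 all-ones block appears), so Σ_i C(r_i, 2) ≤ C(134, 2) = 8911. By convexity Σ_i C(r_i, 2) ≥ 105·C(z/105, 2) = z(z − 105)/(2·105), giving z² − 105z − 105·134·133 ≤ 0 and hence z ≤ (1/2)[105 + √(11025 + 4·1871310)] = (1/2)[105 + √7496265] ≈ (1/2)(105 + 2737.9308) = 1421.4654.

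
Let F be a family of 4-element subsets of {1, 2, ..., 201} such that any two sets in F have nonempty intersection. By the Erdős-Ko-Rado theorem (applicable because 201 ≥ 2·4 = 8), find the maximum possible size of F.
max |F| = C(200, 3) = 1313400

Erdős-Ko-Rado (1961): when n ≥ 2k, max |F| = C(n−1, k−1). The bound is attained by the star {A : i ∈ A} for any fixed i ∈ [n]. Here C(201−1, 4−1) = C(200, 3) = 1313400.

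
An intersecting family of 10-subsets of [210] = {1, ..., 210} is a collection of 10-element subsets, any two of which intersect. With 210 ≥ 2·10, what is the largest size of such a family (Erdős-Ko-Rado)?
max |F| = C(209, 9) = 1760806558963166

The Erdős-Ko-Rado theorem states: for n ≥ 2k, an intersecting family of k-subsets of an n-element set has size at most C(n − 1, k − 1), with equality for 'star' families {A ⊆ [n] : |A| = k, i ∈ A} (fix an element i). For n = 210, k = 10: C(209, 9) = 1760806558963166.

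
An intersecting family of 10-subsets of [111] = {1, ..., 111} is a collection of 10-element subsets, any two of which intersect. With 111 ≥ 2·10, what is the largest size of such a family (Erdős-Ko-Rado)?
max |F| = C(110, 9) = 4643330358810

The Erdős-Ko-Rado theorem states: for n ≥ 2k, an intersecting family of k-subsets of an n-element set has size at most C(n − 1, k − 1), with equality for 'star' families {A ⊆ [n] : |A| = k, i ∈ A} (fix an element i). For n = 111, k = 10: C(110, 9) = 4643330358810.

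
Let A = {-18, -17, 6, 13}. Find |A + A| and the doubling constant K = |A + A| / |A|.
K = |A + A| / |A| = 10/4 = 5/2

Enumerate A + A = {a + b : a, b ∈ A}. With |A| = 4, there are |A|^2 = 16 ordered sum pairs; collecting distinct values, A + A = {-36, -35, -34, -12, -11, -5, -4, 12, 19, 26}, so |A + A| = 10. Thus K = 10/4 = 5/2. For comparison, the minimum possible |A + A| over all 4-element sets is 2·4 − 1 = 7 (so min K = 7/4), attained only by arithmetic progressions.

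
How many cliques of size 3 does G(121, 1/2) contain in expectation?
E[# K_3] = C(121, 3) · (1/2)^C(3, 2) = 287980 / 2^3 = 71995/2 = 35997.5

For each 3-subset S of vertices (there are C(121, 3) = 287980 such S), let X_S = 1 if S induces a K_3 (all C(3, 2) = 3 edges present). Then P(X_S = 1) = (1/2)^3 = 1/8. By linearity of expectation, E[# K_3] = C(121, 3) · (1/2)^3 = 287980 / 8 = 71995/2 = 35997.5.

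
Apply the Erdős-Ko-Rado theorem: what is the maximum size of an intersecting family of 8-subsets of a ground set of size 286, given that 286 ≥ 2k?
max |F| = C(285, 7) = 28134341971020

Erdős-Ko-Rado (1961): when n ≥ 2k, max |F| = C(n−1, k−1). The bound is attained by the star {A : i ∈ A} for any fixed i ∈ [n]. Here C(286−1, 8−1) = C(285, 7) = 28134341971020.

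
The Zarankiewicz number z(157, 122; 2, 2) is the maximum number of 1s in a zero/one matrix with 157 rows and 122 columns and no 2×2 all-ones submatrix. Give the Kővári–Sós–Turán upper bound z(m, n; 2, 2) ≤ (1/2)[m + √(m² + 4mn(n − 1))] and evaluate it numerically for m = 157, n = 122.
z(157, 122; 2, 2) ≤ (1/2)[157 + √(157² + 4·157·122·121)] = (1/2)[157 + √9295185] = 1602.9003

Kővári–Sós–Turán: let r_1, ..., r_157 be the row sums and z = Σ r_i the total number of 1s. Each pair of columns can share at most one row with both entries 1 (else a 2×2 all-ones block appears), so Σ_i C(r_i, 2) ≤ C(122, 2) = 7381. By convexity Σ_i C(r_i, 2) ≥ 157·C(z/157, 2) = z(z − 157)/(2·157), giving z² − 157z − 157·122·121 ≤ 0 and hence z ≤ (1/2)[157 + √(24649 + 4·2317634)] = (1/2)[157 + √9295185] ≈ (1/2)(157 + 3048.8006) = 1602.9003.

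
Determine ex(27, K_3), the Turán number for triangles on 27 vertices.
ex(27, K_3) = ⌊27^2/4⌋ = 182

Mantel (1907): a triangle-free graph on n vertices has at most ⌊n^2/4⌋ edges, with equality for the complete bipartite graph K_{⌊n/2⌋, ⌈n/2⌉}. For n = 27: ⌊27^2/4⌋ = ⌊729/4⌋ = 182. The extremal graph is K_{13, 14}, which has 13·14 = 182 edges.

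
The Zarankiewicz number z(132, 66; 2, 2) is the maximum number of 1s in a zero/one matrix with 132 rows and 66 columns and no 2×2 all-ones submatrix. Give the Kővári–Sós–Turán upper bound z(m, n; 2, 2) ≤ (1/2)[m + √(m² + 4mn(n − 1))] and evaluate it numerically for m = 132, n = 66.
z(132, 66; 2, 2) ≤ (1/2)[132 + √(132² + 4·132·66·65)] = (1/2)[132 + √2282544] = 821.4045

Kővári–Sós–Turán: let r_1, ..., r_132 be the row sums and z = Σ r_i the total number of 1s. Each pair of columns can share at most one row with both entries 1 (else a 2×2 all-ones block appears), so Σ_i C(r_i, 2) ≤ C(66, 2) = 2145. By convexity Σ_i C(r_i, 2) ≥ 132·C(z/132, 2) = z(z − 132)/(2·132), giving z² − 132z − 132·66·65 ≤ 0 and hence z ≤ (1/2)[132 + √(17424 + 4·566280)] = (1/2)[132 + √2282544] ≈ (1/2)(132 + 1510.8091) = 821.4045.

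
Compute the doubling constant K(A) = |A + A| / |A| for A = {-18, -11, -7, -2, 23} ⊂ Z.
K = |A + A| / |A| = 15/5 = 3

Enumerate A + A = {a + b : a, b ∈ A}. With |A| = 5, there are |A|^2 = 25 ordered sum pairs; collecting distinct values, A + A = {-36, -29, -25, -22, -20, -18, -14, -13, -9, -4, 5, 12, 16, 21, 46}, so |A + A| = 15. Thus K = 15/5 = 3. For comparison, the minimum possible |A + A| over all 5-element sets is 2·5 − 1 = 9 (so min K = 9/5), attained only by arithmetic progressions.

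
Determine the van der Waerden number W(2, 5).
W(2, 5) = 178

This is a classical value, W(2, 5) = 178, established by combining an explicit 2-colouring of {1, ..., 177} with no monochromatic 5-AP (giving the lower bound W(2, 5) > 177) and a finite case analysis / exhaustive computer search showing every 2-colouring of {1, ..., 178} has such an AP.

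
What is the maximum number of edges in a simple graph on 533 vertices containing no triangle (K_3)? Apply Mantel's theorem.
ex(533, K_3) = ⌊533^2/4⌋ = 71022

Mantel (1907): a triangle-free graph on n vertices has at most ⌊n^2/4⌋ edges, with equality for the complete bipartite graph K_{⌊n/2⌋, ⌈n/2⌉}. For n = 533: ⌊533^2/4⌋ = ⌊284089/4⌋ = 71022. The extremal graph is K_{266, 267}, which has 266·267 = 71022 edges.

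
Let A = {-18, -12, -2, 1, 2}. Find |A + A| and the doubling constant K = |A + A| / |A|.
K = |A + A| / |A| = 15/5 = 3

Enumerate A + A = {a + b : a, b ∈ A}. With |A| = 5, there are |A|^2 = 25 ordered sum pairs; collecting distinct values, A + A = {-36, -30, -24, -20, -17, -16, -14, -11, -10, -4, -1, 0, 2, 3, 4}, so |A + A| = 15. Thus K = 15/5 = 3. For comparison, the minimum possible |A + A| over all 5-element sets is 2·5 − 1 = 9 (so min K = 9/5), attained only by arithmetic progressions.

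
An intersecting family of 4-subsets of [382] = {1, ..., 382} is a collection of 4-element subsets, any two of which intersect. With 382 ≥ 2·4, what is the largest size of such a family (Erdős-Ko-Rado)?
max |F| = C(381, 3) = 9145270

Erdős-Ko-Rado (1961): when n ≥ 2k, max |F| = C(n−1, k−1). The bound is attained by the star {A : i ∈ A} for any fixed i ∈ [n]. Here C(382−1, 4−1) = C(381, 3) = 9145270.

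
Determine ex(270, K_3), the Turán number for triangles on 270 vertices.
ex(270, K_3) = ⌊270^2/4⌋ = 18225

Mantel (1907): a triangle-free graph on n vertices has at most ⌊n^2/4⌋ edges, with equality for the complete bipartite graph K_{⌊n/2⌋, ⌈n/2⌉}. For n = 270: ⌊270^2/4⌋ = ⌊72900/4⌋ = 18225. The extremal graph is K_{135, 135}, which has 135·135 = 18225 edges.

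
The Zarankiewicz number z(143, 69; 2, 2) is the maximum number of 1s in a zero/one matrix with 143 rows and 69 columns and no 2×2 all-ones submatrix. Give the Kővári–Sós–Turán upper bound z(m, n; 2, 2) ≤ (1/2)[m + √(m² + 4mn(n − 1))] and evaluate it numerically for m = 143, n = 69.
z(143, 69; 2, 2) ≤ (1/2)[143 + √(143² + 4·143·69·68)] = (1/2)[143 + √2704273] = 893.7337

Kővári–Sós–Turán: let r_1, ..., r_143 be the row sums and z = Σ r_i the total number of 1s. Each pair of columns can share at most one row with both entries 1 (else a 2×2 all-ones block appears), so Σ_i C(r_i, 2) ≤ C(69, 2) = 2346. By convexity Σ_i C(r_i, 2) ≥ 143·C(z/143, 2) = z(z − 143)/(2·143), giving z² − 143z − 143·69·68 ≤ 0 and hence z ≤ (1/2)[143 + √(20449 + 4·670956)] = (1/2)[143 + √2704273] ≈ (1/2)(143 + 1644.4674) = 893.7337.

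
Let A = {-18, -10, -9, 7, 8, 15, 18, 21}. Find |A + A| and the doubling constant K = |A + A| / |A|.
K = |A + A| / |A| = 33/8

Enumerate A + A = {a + b : a, b ∈ A}. With |A| = 8, there are |A|^2 = 64 ordered sum pairs; collecting distinct values, A + A = {-36, -28, -27, -20, -19, -18, -11, -10, -3, -2, -1, 0, 3, 5, 6, 8, 9, 11, 12, 14, 15, 16, 22, 23, 25, 26, 28, 29, 30, 33, 36, 39, 42}, so |A + A| = 33. Thus K = 33/8. For comparison, the minimum possible |A + A| over all 8-element sets is 2·8 − 1 = 15 (so min K = 15/8), attained only by arithmetic progressions.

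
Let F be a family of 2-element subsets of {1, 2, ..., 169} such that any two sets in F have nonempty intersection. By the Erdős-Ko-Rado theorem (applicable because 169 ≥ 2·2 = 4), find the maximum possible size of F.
max |F| = C(168, 1) = 168

Erdős-Ko-Rado (1961): when n ≥ 2k, max |F| = C(n−1, k−1). The bound is attained by the star {A : i ∈ A} for any fixed i ∈ [n]. Here C(169−1, 2−1) = C(168, 1) = 168.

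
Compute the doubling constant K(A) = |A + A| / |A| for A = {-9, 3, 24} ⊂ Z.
K = |A + A| / |A| = 6/3 = 2

Enumerate A + A = {a + b : a, b ∈ A}. With |A| = 3, there are |A|^2 = 9 ordered sum pairs; collecting distinct values, A + A = {-18, -6, 6, 15, 27, 48}, so |A + A| = 6. Thus K = 6/3 = 2. For comparison, the minimum possible |A + A| over all 3-element sets is 2·3 − 1 = 5 (so min K = 5/3), attained only by arithmetic progressions.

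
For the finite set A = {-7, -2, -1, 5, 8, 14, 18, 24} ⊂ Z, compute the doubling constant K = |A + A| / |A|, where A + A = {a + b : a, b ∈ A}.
K = |A + A| / |A| = 28/8 = 7/2

Enumerate A + A = {a + b : a, b ∈ A}. With |A| = 8, there are |A|^2 = 64 ordered sum pairs; collecting distinct values, A + A = {-14, -9, -8, -4, -3, -2, 1, 3, 4, 6, 7, 10, 11, 12, 13, 16, 17, 19, 22, 23, 26, 28, 29, 32, 36, 38, 42, 48}, so |A + A| = 28. Thus K = 28/8 = 7/2. For comparison, the minimum possible |A + A| over all 8-element sets is 2·8 − 1 = 15 (so min K = 15/8), attained only by arithmetic progressions.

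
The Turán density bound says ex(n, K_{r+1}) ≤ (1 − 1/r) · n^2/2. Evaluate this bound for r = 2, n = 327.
Turán density bound = (1/2) · 327^2/2 = 106929/4 ≈ 26732.25

Turán's theorem: ex(n, K_{r+1}) is achieved by the complete r-partite Turán graph T(n, r) with parts as balanced as possible, and is at most (1 − 1/r) · n^2/2. For r = 2, n = 327: the density bound is (1/2) · 106929/2 = 106929/4 ≈ 26732.25. The integer-valued extremum is e(T(327, 2)) = 26732, which is strictly less than the density bound 106929/4 since 2 ∤ 327 (the parts of T(327, 2) cannot all be equal).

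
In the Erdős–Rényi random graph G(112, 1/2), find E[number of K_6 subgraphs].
E[# K_6] = C(112, 6) · (1/2)^C(6, 2) = 2392407864 / 2^15 = 299050983/4096 ≈ 73010.493896

For each 6-subset S of vertices (there are C(112, 6) = 2392407864 such S), let X_S = 1 if S induces a K_6 (all C(6, 2) = 15 edges present). Then P(X_S = 1) = (1/2)^15 = 1/32768. By linearity of expectation, E[# K_6] = C(112, 6) · (1/2)^15 = 2392407864 / 32768 = 299050983/4096 ≈ 73010.493896.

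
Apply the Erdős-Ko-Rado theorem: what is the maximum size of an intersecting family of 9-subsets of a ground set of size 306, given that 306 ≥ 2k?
max |F| = C(305, 8) = 1693080756996850

The Erdős-Ko-Rado theorem states: for n ≥ 2k, an intersecting family of k-subsets of an n-element set has size at most C(n − 1, k − 1), with equality for 'star' families {A ⊆ [n] : |A| = k, i ∈ A} (fix an element i). For n = 306, k = 9: C(305, 8) = 1693080756996850.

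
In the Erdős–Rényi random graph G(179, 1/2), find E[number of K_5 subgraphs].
E[# K_5] = C(179, 5) · (1/2)^C(5, 2) = 1447490660 / 2^10 = 361872665/256 ≈ 1413565.097656

For each 5-subset S of vertices (there are C(179, 5) = 1447490660 such S), let X_S = 1 if S induces a K_5 (all C(5, 2) = 10 edges present). Then P(X_S = 1) = (1/2)^10 = 1/1024. By linearity of expectation, E[# K_5] = C(179, 5) · (1/2)^10 = 1447490660 / 1024 = 361872665/256 ≈ 1413565.097656.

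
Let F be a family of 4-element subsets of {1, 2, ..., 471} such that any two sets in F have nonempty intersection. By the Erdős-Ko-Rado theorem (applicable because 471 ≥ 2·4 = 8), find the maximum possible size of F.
max |F| = C(470, 3) = 17193540

The Erdős-Ko-Rado theorem states: for n ≥ 2k, an intersecting family of k-subsets of an n-element set has size at most C(n − 1, k − 1), with equality for 'star' families {A ⊆ [n] : |A| = k, i ∈ A} (fix an element i). For n = 471, k = 4: C(470, 3) = 17193540.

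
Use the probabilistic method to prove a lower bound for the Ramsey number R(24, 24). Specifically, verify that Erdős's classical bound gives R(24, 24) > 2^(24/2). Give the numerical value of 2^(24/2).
2^(24/2) = 4096; so R(24, 24) > 4096

Colour each edge of K_n uniformly at random with red/blue. The expected number of monochromatic K_24 is C(n, 24) · 2 · 2^(−C(24,2)). If C(n, 24) · 2^(1 − C(24,2)) < 1, then with positive probability no monochromatic K_24 exists, so R(24, 24) > n. The standard estimate C(n, 24) ≤ n^24/24! shows this inequality holds whenever n ≤ 2^(24/2) (since 24! · 2^(C(24,2) − 1) > 2^(24^2/2) ≥ n^24). Hence R(24, 24) > 2^(24/2) = 4096.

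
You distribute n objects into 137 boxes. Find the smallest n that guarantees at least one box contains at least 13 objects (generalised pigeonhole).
n = (13 − 1)·137 + 1 = 1645

By the generalised pigeonhole principle, to guarantee some box contains ≥ r objects we need more than (r − 1) · k objects total. Threshold: n = (r − 1) · k + 1. With r = 13 and k = 137: n = 12 · 137 + 1 = 1644 + 1 = 1645. For n = 1644 = 12 · 137, we can put exactly 12 objects in every box, avoiding 13 in any single one — so 1645 is tight.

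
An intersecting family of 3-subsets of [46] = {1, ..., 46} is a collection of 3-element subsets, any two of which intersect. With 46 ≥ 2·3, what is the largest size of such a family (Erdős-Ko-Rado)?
max |F| = C(45, 2) = 990

Erdős-Ko-Rado (1961): when n ≥ 2k, max |F| = C(n−1, k−1). The bound is attained by the star {A : i ∈ A} for any fixed i ∈ [n]. Here C(46−1, 3−1) = C(45, 2) = 990.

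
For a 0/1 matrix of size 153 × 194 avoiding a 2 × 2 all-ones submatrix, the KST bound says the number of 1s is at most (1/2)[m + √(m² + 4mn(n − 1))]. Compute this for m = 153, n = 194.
z(153, 194; 2, 2) ≤ (1/2)[153 + √(153² + 4·153·194·193)] = (1/2)[153 + √22937913] = 2471.1771

Kővári–Sós–Turán: let r_1, ..., r_153 be the row sums and z = Σ r_i the total number of 1s. Each pair of columns can share at most one row with both entries 1 (else a 2×2 all-ones block appears), so Σ_i C(r_i, 2) ≤ C(194, 2) = 18721. By convexity Σ_i C(r_i, 2) ≥ 153·C(z/153, 2) = z(z − 153)/(2·153), giving z² − 153z − 153·194·193 ≤ 0 and hence z ≤ (1/2)[153 + √(23409 + 4·5728626)] = (1/2)[153 + √22937913] ≈ (1/2)(153 + 4789.3541) = 2471.1771.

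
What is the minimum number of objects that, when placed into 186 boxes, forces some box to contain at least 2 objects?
n = (2 − 1)·186 + 1 = 187

By the generalised pigeonhole principle, to guarantee some box contains ≥ r objects we need more than (r − 1) · k objects total. Threshold: n = (r − 1) · k + 1. With r = 2 and k = 186: n = 1 · 186 + 1 = 186 + 1 = 187. For n = 186 = 1 · 186, we can put exactly 1 objects in every box, avoiding 2 in any single one — so 187 is tight.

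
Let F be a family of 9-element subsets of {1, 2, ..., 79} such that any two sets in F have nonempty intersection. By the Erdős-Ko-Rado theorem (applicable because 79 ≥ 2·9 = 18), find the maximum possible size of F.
max |F| = C(78, 8) = 23446881315

Erdős-Ko-Rado (1961): when n ≥ 2k, max |F| = C(n−1, k−1). The bound is attained by the star {A : i ∈ A} for any fixed i ∈ [n]. Here C(79−1, 9−1) = C(78, 8) = 23446881315.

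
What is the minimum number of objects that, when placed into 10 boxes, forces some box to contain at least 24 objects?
n = (24 − 1)·10 + 1 = 231

By the generalised pigeonhole principle, to guarantee some box contains ≥ r objects we need more than (r − 1) · k objects total. Threshold: n = (r − 1) · k + 1. With r = 24 and k = 10: n = 23 · 10 + 1 = 230 + 1 = 231. For n = 230 = 23 · 10, we can put exactly 23 objects in every box, avoiding 24 in any single one — so 231 is tight.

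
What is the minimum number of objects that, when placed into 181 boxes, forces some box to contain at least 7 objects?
n = (7 − 1)·181 + 1 = 1087

By the generalised pigeonhole principle, to guarantee some box contains ≥ r objects we need more than (r − 1) · k objects total. Threshold: n = (r − 1) · k + 1. With r = 7 and k = 181: n = 6 · 181 + 1 = 1086 + 1 = 1087. For n = 1086 = 6 · 181, we can put exactly 6 objects in every box, avoiding 7 in any single one — so 1087 is tight.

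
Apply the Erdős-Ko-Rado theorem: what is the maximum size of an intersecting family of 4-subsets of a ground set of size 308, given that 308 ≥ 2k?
max |F| = C(307, 3) = 4775385

The Erdős-Ko-Rado theorem states: for n ≥ 2k, an intersecting family of k-subsets of an n-element set has size at most C(n − 1, k − 1), with equality for 'star' families {A ⊆ [n] : |A| = k, i ∈ A} (fix an element i). For n = 308, k = 4: C(307, 3) = 4775385.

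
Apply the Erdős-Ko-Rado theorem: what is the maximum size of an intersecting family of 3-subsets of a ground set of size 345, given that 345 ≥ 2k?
max |F| = C(344, 2) = 58996

Erdős-Ko-Rado (1961): when n ≥ 2k, max |F| = C(n−1, k−1). The bound is attained by the star {A : i ∈ A} for any fixed i ∈ [n]. Here C(345−1, 3−1) = C(344, 2) = 58996.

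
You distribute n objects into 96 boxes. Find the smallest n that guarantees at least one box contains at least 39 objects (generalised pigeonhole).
n = (39 − 1)·96 + 1 = 3649

By the generalised pigeonhole principle, to guarantee some box contains ≥ r objects we need more than (r − 1) · k objects total. Threshold: n = (r − 1) · k + 1. With r = 39 and k = 96: n = 38 · 96 + 1 = 3648 + 1 = 3649. For n = 3648 = 38 · 96, we can put exactly 38 objects in every box, avoiding 39 in any single one — so 3649 is tight.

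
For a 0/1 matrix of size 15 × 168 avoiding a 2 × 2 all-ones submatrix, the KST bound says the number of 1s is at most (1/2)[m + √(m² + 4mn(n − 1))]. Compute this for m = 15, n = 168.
z(15, 168; 2, 2) ≤ (1/2)[15 + √(15² + 4·15·168·167)] = (1/2)[15 + √1683585] = 656.2652

Kővári–Sós–Turán: let r_1, ..., r_15 be the row sums and z = Σ r_i the total number of 1s. Each pair of columns can share at most one row with both entries 1 (else a 2×2 all-ones block appears), so Σ_i C(r_i, 2) ≤ C(168, 2) = 14028. By convexity Σ_i C(r_i, 2) ≥ 15·C(z/15, 2) = z(z − 15)/(2·15), giving z² − 15z − 15·168·167 ≤ 0 and hence z ≤ (1/2)[15 + √(225 + 4·420840)] = (1/2)[15 + √1683585] ≈ (1/2)(15 + 1297.5303) = 656.2652.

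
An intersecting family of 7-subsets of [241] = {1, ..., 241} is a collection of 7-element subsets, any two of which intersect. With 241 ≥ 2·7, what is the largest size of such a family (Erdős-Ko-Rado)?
max |F| = C(240, 6) = 249219381880

The Erdős-Ko-Rado theorem states: for n ≥ 2k, an intersecting family of k-subsets of an n-element set has size at most C(n − 1, k − 1), with equality for 'star' families {A ⊆ [n] : |A| = k, i ∈ A} (fix an element i). For n = 241, k = 7: C(240, 6) = 249219381880.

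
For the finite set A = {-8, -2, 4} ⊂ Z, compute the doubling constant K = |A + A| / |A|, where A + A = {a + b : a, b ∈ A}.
K = |A + A| / |A| = 5/3

Enumerate A + A = {a + b : a, b ∈ A}. With |A| = 3, there are |A|^2 = 9 ordered sum pairs; collecting distinct values, A + A = {-16, -10, -4, 2, 8}, so |A + A| = 5. Thus K = 5/3. Here |A + A| = 2|A| − 1 = 5, the minimum possible — so K = 5/3 is minimal, which holds iff A is an arithmetic progression.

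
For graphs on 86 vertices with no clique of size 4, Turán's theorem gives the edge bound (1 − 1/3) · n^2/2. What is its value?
Turán density bound = (2/3) · 86^2/2 = 7396/3 ≈ 2465.3333

Turán's theorem: ex(n, K_{r+1}) is achieved by the complete r-partite Turán graph T(n, r) with parts as balanced as possible, and is at most (1 − 1/r) · n^2/2. For r = 3, n = 86: the density bound is (2/3) · 7396/2 = 7396/3 ≈ 2465.3333. The integer-valued extremum is e(T(86, 3)) = 2465, which is strictly less than the density bound 7396/3 since 3 ∤ 86 (the parts of T(86, 3) cannot all be equal).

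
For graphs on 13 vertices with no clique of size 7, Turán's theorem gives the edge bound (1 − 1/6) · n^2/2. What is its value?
Turán density bound = (5/6) · 13^2/2 = 845/12 ≈ 70.4167

Turán's theorem: ex(n, K_{r+1}) is achieved by the complete r-partite Turán graph T(n, r) with parts as balanced as possible, and is at most (1 − 1/r) · n^2/2. For r = 6, n = 13: the density bound is (5/6) · 169/2 = 845/12 ≈ 70.4167. The integer-valued extremum is e(T(13, 6)) = 70, which is strictly less than the density bound 845/12 since 6 ∤ 13 (the parts of T(13, 6) cannot all be equal).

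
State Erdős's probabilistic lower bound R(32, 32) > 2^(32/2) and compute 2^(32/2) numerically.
2^(32/2) = 65536; so R(32, 32) > 65536

Colour each edge of K_n uniformly at random with red/blue. The expected number of monochromatic K_32 is C(n, 32) · 2 · 2^(−C(32,2)). If C(n, 32) · 2^(1 − C(32,2)) < 1, then with positive probability no monochromatic K_32 exists, so R(32, 32) > n. The standard estimate C(n, 32) ≤ n^32/32! shows this inequality holds whenever n ≤ 2^(32/2) (since 32! · 2^(C(32,2) − 1) > 2^(32^2/2) ≥ n^32). Hence R(32, 32) > 2^(32/2) = 65536.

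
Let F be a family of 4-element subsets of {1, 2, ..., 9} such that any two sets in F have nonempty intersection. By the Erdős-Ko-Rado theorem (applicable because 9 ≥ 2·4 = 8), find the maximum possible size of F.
max |F| = C(8, 3) = 56

Erdős-Ko-Rado (1961): when n ≥ 2k, max |F| = C(n−1, k−1). The bound is attained by the star {A : i ∈ A} for any fixed i ∈ [n]. Here C(9−1, 4−1) = C(8, 3) = 56.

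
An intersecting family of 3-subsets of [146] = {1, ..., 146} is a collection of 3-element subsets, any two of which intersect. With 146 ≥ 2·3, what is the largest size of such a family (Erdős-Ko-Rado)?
max |F| = C(145, 2) = 10440

The Erdős-Ko-Rado theorem states: for n ≥ 2k, an intersecting family of k-subsets of an n-element set has size at most C(n − 1, k − 1), with equality for 'star' families {A ⊆ [n] : |A| = k, i ∈ A} (fix an element i). For n = 146, k = 3: C(145, 2) = 10440.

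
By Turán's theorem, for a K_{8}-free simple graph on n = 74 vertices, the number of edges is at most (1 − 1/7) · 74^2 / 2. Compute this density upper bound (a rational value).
Turán density bound = (6/7) · 74^2/2 = 16428/7 ≈ 2346.8571

Turán's theorem: ex(n, K_{r+1}) is achieved by the complete r-partite Turán graph T(n, r) with parts as balanced as possible, and is at most (1 − 1/r) · n^2/2. For r = 7, n = 74: the density bound is (6/7) · 5476/2 = 16428/7 ≈ 2346.8571. The integer-valued extremum is e(T(74, 7)) = 2346, which is strictly less than the density bound 16428/7 since 7 ∤ 74 (the parts of T(74, 7) cannot all be equal).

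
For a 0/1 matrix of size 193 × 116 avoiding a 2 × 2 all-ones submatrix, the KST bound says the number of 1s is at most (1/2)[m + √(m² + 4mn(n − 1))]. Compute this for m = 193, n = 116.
z(193, 116; 2, 2) ≤ (1/2)[193 + √(193² + 4·193·116·115)] = (1/2)[193 + √10335729] = 1703.9614

Kővári–Sós–Turán: let r_1, ..., r_193 be the row sums and z = Σ r_i the total number of 1s. Each pair of columns can share at most one row with both entries 1 (else a 2×2 all-ones block appears), so Σ_i C(r_i, 2) ≤ C(116, 2) = 6670. By convexity Σ_i C(r_i, 2) ≥ 193·C(z/193, 2) = z(z − 193)/(2·193), giving z² − 193z − 193·116·115 ≤ 0 and hence z ≤ (1/2)[193 + √(37249 + 4·2574620)] = (1/2)[193 + √10335729] ≈ (1/2)(193 + 3214.9229) = 1703.9614.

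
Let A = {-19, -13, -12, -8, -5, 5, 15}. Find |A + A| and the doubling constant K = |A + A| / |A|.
K = |A + A| / |A| = 26/7

Enumerate A + A = {a + b : a, b ∈ A}. With |A| = 7, there are |A|^2 = 49 ordered sum pairs; collecting distinct values, A + A = {-38, -32, -31, -27, -26, -25, -24, -21, -20, -18, -17, -16, -14, -13, -10, -8, -7, -4, -3, 0, 2, 3, 7, 10, 20, 30}, so |A + A| = 26. Thus K = 26/7. For comparison, the minimum possible |A + A| over all 7-element sets is 2·7 − 1 = 13 (so min K = 13/7), attained only by arithmetic progressions.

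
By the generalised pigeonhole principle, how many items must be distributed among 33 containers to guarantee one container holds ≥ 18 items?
n = (18 − 1)·33 + 1 = 562

By the generalised pigeonhole principle, to guarantee some box contains ≥ r objects we need more than (r − 1) · k objects total. Threshold: n = (r − 1) · k + 1. With r = 18 and k = 33: n = 17 · 33 + 1 = 561 + 1 = 562. For n = 561 = 17 · 33, we can put exactly 17 objects in every box, avoiding 18 in any single one — so 562 is tight.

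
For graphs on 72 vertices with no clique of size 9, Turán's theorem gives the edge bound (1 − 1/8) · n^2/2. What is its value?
Turán density bound = (7/8) · 72^2/2 = 2268

Turán's theorem: ex(n, K_{r+1}) is achieved by the complete r-partite Turán graph T(n, r) with parts as balanced as possible, and is at most (1 − 1/r) · n^2/2. For r = 8, n = 72: the density bound is (7/8) · 5184/2 = 2268. Since 8 ∣ 72, the Turán graph T(72, 8) has parts of equal size 9, and its edge count e(T(72, 8)) = 2268 attains the density bound exactly.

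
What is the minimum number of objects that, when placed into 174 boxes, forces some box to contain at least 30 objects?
n = (30 − 1)·174 + 1 = 5047

By the generalised pigeonhole principle, to guarantee some box contains ≥ r objects we need more than (r − 1) · k objects total. Threshold: n = (r − 1) · k + 1. With r = 30 and k = 174: n = 29 · 174 + 1 = 5046 + 1 = 5047. For n = 5046 = 29 · 174, we can put exactly 29 objects in every box, avoiding 30 in any single one — so 5047 is tight.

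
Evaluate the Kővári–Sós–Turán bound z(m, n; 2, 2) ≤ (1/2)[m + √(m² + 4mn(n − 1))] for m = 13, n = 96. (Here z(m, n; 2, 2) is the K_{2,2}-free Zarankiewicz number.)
z(13, 96; 2, 2) ≤ (1/2)[13 + √(13² + 4·13·96·95)] = (1/2)[13 + √474409] = 350.8868

Kővári–Sós–Turán: let r_1, ..., r_13 be the row sums and z = Σ r_i the total number of 1s. Each pair of columns can share at most one row with both entries 1 (else a 2×2 all-ones block appears), so Σ_i C(r_i, 2) ≤ C(96, 2) = 4560. By convexity Σ_i C(r_i, 2) ≥ 13·C(z/13, 2) = z(z − 13)/(2·13), giving z² − 13z − 13·96·95 ≤ 0 and hence z ≤ (1/2)[13 + √(169 + 4·118560)] = (1/2)[13 + √474409] ≈ (1/2)(13 + 688.7735) = 350.8868.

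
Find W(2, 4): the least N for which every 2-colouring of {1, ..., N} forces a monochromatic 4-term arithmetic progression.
W(2, 4) = 35

This is a classical value, W(2, 4) = 35, established by combining an explicit 2-colouring of {1, ..., 34} with no monochromatic 4-AP (giving the lower bound W(2, 4) > 34) and a finite case analysis / exhaustive computer search showing every 2-colouring of {1, ..., 35} has such an AP.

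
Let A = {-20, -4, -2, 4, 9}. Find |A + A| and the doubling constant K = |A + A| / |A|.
K = |A + A| / |A| = 15/5 = 3

Enumerate A + A = {a + b : a, b ∈ A}. With |A| = 5, there are |A|^2 = 25 ordered sum pairs; collecting distinct values, A + A = {-40, -24, -22, -16, -11, -8, -6, -4, 0, 2, 5, 7, 8, 13, 18}, so |A + A| = 15. Thus K = 15/5 = 3. For comparison, the minimum possible |A + A| over all 5-element sets is 2·5 − 1 = 9 (so min K = 9/5), attained only by arithmetic progressions.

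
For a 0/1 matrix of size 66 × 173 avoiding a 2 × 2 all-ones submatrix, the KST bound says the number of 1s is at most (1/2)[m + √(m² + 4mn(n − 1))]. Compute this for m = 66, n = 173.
z(66, 173; 2, 2) ≤ (1/2)[66 + √(66² + 4·66·173·172)] = (1/2)[66 + √7859940] = 1434.7792

Kővári–Sós–Turán: let r_1, ..., r_66 be the row sums and z = Σ r_i the total number of 1s. Each pair of columns can share at most one row with both entries 1 (else a 2×2 all-ones block appears), so Σ_i C(r_i, 2) ≤ C(173, 2) = 14878. By convexity Σ_i C(r_i, 2) ≥ 66·C(z/66, 2) = z(z − 66)/(2·66), giving z² − 66z − 66·173·172 ≤ 0 and hence z ≤ (1/2)[66 + √(4356 + 4·1963896)] = (1/2)[66 + √7859940] ≈ (1/2)(66 + 2803.5585) = 1434.7792.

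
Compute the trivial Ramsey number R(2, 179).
R(2, 179) = 179

R(2, k) = k for all k ≥ 2: in a 2-colouring of K_k, either some edge is red (a red K_2) or all edges are blue (a blue K_k). And K_{178} coloured all-blue has no blue K_179, so R(2, 179) > 178. Hence R(2, 179) = 179.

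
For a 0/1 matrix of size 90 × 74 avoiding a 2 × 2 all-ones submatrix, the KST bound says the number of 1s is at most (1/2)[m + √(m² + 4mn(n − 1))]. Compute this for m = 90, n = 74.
z(90, 74; 2, 2) ≤ (1/2)[90 + √(90² + 4·90·74·73)] = (1/2)[90 + √1952820] = 743.7167

Kővári–Sós–Turán: let r_1, ..., r_90 be the row sums and z = Σ r_i the total number of 1s. Each pair of columns can share at most one row with both entries 1 (else a 2×2 all-ones block appears), so Σ_i C(r_i, 2) ≤ C(74, 2) = 2701. By convexity Σ_i C(r_i, 2) ≥ 90·C(z/90, 2) = z(z − 90)/(2·90), giving z² − 90z − 90·74·73 ≤ 0 and hence z ≤ (1/2)[90 + √(8100 + 4·486180)] = (1/2)[90 + √1952820] ≈ (1/2)(90 + 1397.4334) = 743.7167.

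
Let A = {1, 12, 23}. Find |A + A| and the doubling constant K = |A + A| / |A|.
K = |A + A| / |A| = 5/3

Enumerate A + A = {a + b : a, b ∈ A}. With |A| = 3, there are |A|^2 = 9 ordered sum pairs; collecting distinct values, A + A = {2, 13, 24, 35, 46}, so |A + A| = 5. Thus K = 5/3. Here |A + A| = 2|A| − 1 = 5, the minimum possible — so K = 5/3 is minimal, which holds iff A is an arithmetic progression.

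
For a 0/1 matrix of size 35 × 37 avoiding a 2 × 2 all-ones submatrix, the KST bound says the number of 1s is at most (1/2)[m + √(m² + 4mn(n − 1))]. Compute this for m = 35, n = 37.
z(35, 37; 2, 2) ≤ (1/2)[35 + √(35² + 4·35·37·36)] = (1/2)[35 + √187705] = 234.1247

Kővári–Sós–Turán: let r_1, ..., r_35 be the row sums and z = Σ r_i the total number of 1s. Each pair of columns can share at most one row with both entries 1 (else a 2×2 all-ones block appears), so Σ_i C(r_i, 2) ≤ C(37, 2) = 666. By convexity Σ_i C(r_i, 2) ≥ 35·C(z/35, 2) = z(z − 35)/(2·35), giving z² − 35z − 35·37·36 ≤ 0 and hence z ≤ (1/2)[35 + √(1225 + 4·46620)] = (1/2)[35 + √187705] ≈ (1/2)(35 + 433.2494) = 234.1247.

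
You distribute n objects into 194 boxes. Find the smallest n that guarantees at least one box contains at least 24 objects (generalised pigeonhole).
n = (24 − 1)·194 + 1 = 4463

By the generalised pigeonhole principle, to guarantee some box contains ≥ r objects we need more than (r − 1) · k objects total. Threshold: n = (r − 1) · k + 1. With r = 24 and k = 194: n = 23 · 194 + 1 = 4462 + 1 = 4463. For n = 4462 = 23 · 194, we can put exactly 23 objects in every box, avoiding 24 in any single one — so 4463 is tight.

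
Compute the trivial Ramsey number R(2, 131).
R(2, 131) = 131

R(2, k) = k for all k ≥ 2: in a 2-colouring of K_k, either some edge is red (a red K_2) or all edges are blue (a blue K_k). And K_{130} coloured all-blue has no blue K_131, so R(2, 131) > 130. Hence R(2, 131) = 131.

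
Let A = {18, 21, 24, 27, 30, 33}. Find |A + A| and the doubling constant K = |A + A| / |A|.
K = |A + A| / |A| = 11/6

Enumerate A + A = {a + b : a, b ∈ A}. With |A| = 6, there are |A|^2 = 36 ordered sum pairs; collecting distinct values, A + A = {36, 39, 42, 45, 48, 51, 54, 57, 60, 63, 66}, so |A + A| = 11. Thus K = 11/6. Here |A + A| = 2|A| − 1 = 11, the minimum possible — so K = 11/6 is minimal, which holds iff A is an arithmetic progression.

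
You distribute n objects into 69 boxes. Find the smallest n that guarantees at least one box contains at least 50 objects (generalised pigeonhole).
n = (50 − 1)·69 + 1 = 3382

By the generalised pigeonhole principle, to guarantee some box contains ≥ r objects we need more than (r − 1) · k objects total. Threshold: n = (r − 1) · k + 1. With r = 50 and k = 69: n = 49 · 69 + 1 = 3381 + 1 = 3382. For n = 3381 = 49 · 69, we can put exactly 49 objects in every box, avoiding 50 in any single one — so 3382 is tight.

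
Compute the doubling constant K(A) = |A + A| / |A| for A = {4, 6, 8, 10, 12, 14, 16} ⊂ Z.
K = |A + A| / |A| = 13/7

Enumerate A + A = {a + b : a, b ∈ A}. With |A| = 7, there are |A|^2 = 49 ordered sum pairs; collecting distinct values, A + A = {8, 10, 12, 14, 16, 18, 20, 22, 24, 26, 28, 30, 32}, so |A + A| = 13. Thus K = 13/7. Here |A + A| = 2|A| − 1 = 13, the minimum possible — so K = 13/7 is minimal, which holds iff A is an arithmetic progression.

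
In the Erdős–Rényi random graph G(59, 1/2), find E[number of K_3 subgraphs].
E[# K_3] = C(59, 3) · (1/2)^C(3, 2) = 32509 / 2^3 = 4063.625

For each 3-subset S of vertices (there are C(59, 3) = 32509 such S), let X_S = 1 if S induces a K_3 (all C(3, 2) = 3 edges present). Then P(X_S = 1) = (1/2)^3 = 1/8. By linearity of expectation, E[# K_3] = C(59, 3) · (1/2)^3 = 32509 / 8 = 4063.625.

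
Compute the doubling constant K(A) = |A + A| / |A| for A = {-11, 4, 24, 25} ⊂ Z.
K = |A + A| / |A| = 10/4 = 5/2

Enumerate A + A = {a + b : a, b ∈ A}. With |A| = 4, there are |A|^2 = 16 ordered sum pairs; collecting distinct values, A + A = {-22, -7, 8, 13, 14, 28, 29, 48, 49, 50}, so |A + A| = 10. Thus K = 10/4 = 5/2. For comparison, the minimum possible |A + A| over all 4-element sets is 2·4 − 1 = 7 (so min K = 7/4), attained only by arithmetic progressions.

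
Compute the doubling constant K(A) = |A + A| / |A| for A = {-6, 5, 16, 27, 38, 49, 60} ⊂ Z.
K = |A + A| / |A| = 13/7

Enumerate A + A = {a + b : a, b ∈ A}. With |A| = 7, there are |A|^2 = 49 ordered sum pairs; collecting distinct values, A + A = {-12, -1, 10, 21, 32, 43, 54, 65, 76, 87, 98, 109, 120}, so |A + A| = 13. Thus K = 13/7. Here |A + A| = 2|A| − 1 = 13, the minimum possible — so K = 13/7 is minimal, which holds iff A is an arithmetic progression.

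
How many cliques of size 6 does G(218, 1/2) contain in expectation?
E[# K_6] = C(218, 6) · (1/2)^C(6, 2) = 139081484934 / 2^15 = 69540742467/16384 ≈ 4244430.082214

For each 6-subset S of vertices (there are C(218, 6) = 139081484934 such S), let X_S = 1 if S induces a K_6 (all C(6, 2) = 15 edges present). Then P(X_S = 1) = (1/2)^15 = 1/32768. By linearity of expectation, E[# K_6] = C(218, 6) · (1/2)^15 = 139081484934 / 32768 = 69540742467/16384 ≈ 4244430.082214.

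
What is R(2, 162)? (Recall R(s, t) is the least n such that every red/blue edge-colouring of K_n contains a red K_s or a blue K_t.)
R(2, 162) = 162

R(2, k) = k for all k ≥ 2: in a 2-colouring of K_k, either some edge is red (a red K_2) or all edges are blue (a blue K_k). And K_{161} coloured all-blue has no blue K_162, so R(2, 162) > 161. Hence R(2, 162) = 162.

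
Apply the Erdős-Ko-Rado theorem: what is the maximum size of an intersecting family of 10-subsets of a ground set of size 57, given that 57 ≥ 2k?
max |F| = C(56, 9) = 7575968400

Erdős-Ko-Rado (1961): when n ≥ 2k, max |F| = C(n−1, k−1). The bound is attained by the star {A : i ∈ A} for any fixed i ∈ [n]. Here C(57−1, 10−1) = C(56, 9) = 7575968400.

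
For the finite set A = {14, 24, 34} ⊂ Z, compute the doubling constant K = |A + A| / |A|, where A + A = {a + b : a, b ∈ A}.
K = |A + A| / |A| = 5/3

Enumerate A + A = {a + b : a, b ∈ A}. With |A| = 3, there are |A|^2 = 9 ordered sum pairs; collecting distinct values, A + A = {28, 38, 48, 58, 68}, so |A + A| = 5. Thus K = 5/3. Here |A + A| = 2|A| − 1 = 5, the minimum possible — so K = 5/3 is minimal, which holds iff A is an arithmetic progression.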